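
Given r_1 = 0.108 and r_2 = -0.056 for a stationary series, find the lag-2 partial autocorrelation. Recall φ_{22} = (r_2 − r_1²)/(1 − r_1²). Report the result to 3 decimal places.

-0.068

φ_{22} = (r_2 − r_1²) / (1 − r_1²)
r_1² = (0.108)² = 0.011664
Numerator = -0.056 − 0.0117 = -0.0677; denominator = 1 − 0.0117 = 0.9883
φ_{22} = -0.0677 / 0.9883 = -0.068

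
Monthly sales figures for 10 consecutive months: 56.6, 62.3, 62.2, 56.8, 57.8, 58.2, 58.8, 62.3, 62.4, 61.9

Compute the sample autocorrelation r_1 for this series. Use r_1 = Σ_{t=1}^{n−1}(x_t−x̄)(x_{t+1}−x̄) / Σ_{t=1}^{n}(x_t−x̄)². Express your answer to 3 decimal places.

0.191

Mean x̄ = (56.6 + 62.3 + 62.2 + 56.8 + 57.8 + 58.2 + 58.8 + 62.3 + 62.4 + 61.9)/10 = 59.9300
Numerator Σ_{t=1}^{9}(x_t−x̄)(x_{t+1}−x̄) = 10.7311
Denominator Σ(x_t−x̄)² = 56.0610
r_1 = 10.7311 / 56.0610 = 0.191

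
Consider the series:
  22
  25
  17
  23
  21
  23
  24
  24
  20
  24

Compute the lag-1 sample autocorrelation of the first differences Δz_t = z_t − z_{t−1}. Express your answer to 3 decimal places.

First differences Δz: 3, -8, 6, -2, 2, 1, 0, -4, 4
Mean of differences = 0.2222
Numerator Σ(Δz_t−Δz̄)(Δz_{t+1}−Δz̄) = -100.9383
Denominator Σ(Δz_t−Δz̄)² = 149.5556
r_1(Δz) = -100.9383 / 149.5556 = -0.675

-0.675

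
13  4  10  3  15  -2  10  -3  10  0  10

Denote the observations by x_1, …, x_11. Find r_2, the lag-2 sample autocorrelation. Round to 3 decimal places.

0.743

Mean x̄ = (13 + 4 + 10 + 3 + 15 − 2 + 10 − 3 + 10 + 0 + 10)/11 = 6.3636
Numerator Σ_{t=1}^{9}(x_t−x̄)(x_{t+2}−x̄) = 287.3719
Denominator Σ(x_t−x̄)² = 386.5455
r_2 = 287.3719 / 386.5455 = 0.743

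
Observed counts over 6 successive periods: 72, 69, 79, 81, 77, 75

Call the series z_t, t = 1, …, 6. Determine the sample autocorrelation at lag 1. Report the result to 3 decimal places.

0.269

Mean z̄ = (72 + 69 + 79 + 81 + 77 + 75)/6 = 75.5000
Deviations from mean: -3.5000, -6.5000, 3.5000, 5.5000, 1.5000, -0.5000
Numerator Σ_{t=1}^{5}(z_t−z̄)(z_{t+1}−z̄) = 26.7500
Denominator Σ(z_t−z̄)² = 99.5000
r_1 = 26.7500 / 99.5000 = 0.269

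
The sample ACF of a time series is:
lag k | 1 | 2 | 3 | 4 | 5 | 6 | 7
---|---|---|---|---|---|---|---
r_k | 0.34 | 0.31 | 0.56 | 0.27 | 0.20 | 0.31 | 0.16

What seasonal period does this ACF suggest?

3

The largest autocorrelation is r_3 = 0.56; the remaining lags stay at or below 0.34. The elevated value at lag 1 (0.34), dropping to 0.31 at lag 2, reflects decaying short-term dependence rather than seasonality.
The dominant spike at lag 3 indicates a seasonal period of 3.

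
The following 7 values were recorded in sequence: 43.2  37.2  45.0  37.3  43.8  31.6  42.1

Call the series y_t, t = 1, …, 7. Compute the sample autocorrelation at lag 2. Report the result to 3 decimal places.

0.523

Mean ȳ = (43.2 + 37.2 + 45.0 + 37.3 + 43.8 + 31.6 + 42.1)/7 = 40.0286
Deviations from mean: 3.1714, -2.8286, 4.9714, -2.7286, 3.7714, -8.4286, 2.0714
Numerator Σ_{t=1}^{5}(y_t−ȳ)(y_{t+2}−ȳ) = 73.0441
Denominator Σ(y_t−ȳ)² = 139.7743
r_2 = 73.0441 / 139.7743 = 0.523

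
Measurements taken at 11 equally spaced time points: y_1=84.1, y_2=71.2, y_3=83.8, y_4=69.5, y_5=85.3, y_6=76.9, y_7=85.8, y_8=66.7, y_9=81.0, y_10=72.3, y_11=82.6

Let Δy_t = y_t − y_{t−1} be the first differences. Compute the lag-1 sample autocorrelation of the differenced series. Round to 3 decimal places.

First differences Δy: -12.9, 12.6, -14.3, 15.8, -8.4, 8.9, -19.1, 14.3, -8.7, 10.3
Mean of differences = -0.1500
Numerator Σ(Δy_t−Δȳ)(Δy_{t+1}−Δȳ) = -1433.1375
Denominator Σ(Δy_t−Δȳ)² = 1679.9250
r_1(Δy) = -1433.1375 / 1679.9250 = -0.853

-0.853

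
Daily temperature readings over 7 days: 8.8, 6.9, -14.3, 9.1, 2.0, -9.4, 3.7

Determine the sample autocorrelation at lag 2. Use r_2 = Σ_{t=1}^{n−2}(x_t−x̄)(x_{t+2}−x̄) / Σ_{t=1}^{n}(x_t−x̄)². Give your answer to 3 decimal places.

-0.329

Mean x̄ = (8.8 + 6.9 − 14.3 + 9.1 + 2.0 − 9.4 + 3.7)/7 = 0.9714
Deviations from mean: 7.8286, 5.9286, -15.2714, 8.1286, 1.0286, -10.3714, 2.7286
Σ(x_t−x̄)(x_{t+2}−x̄) = (-119.5535) + (48.1908) + (-15.7078) + (-84.3049) + (2.8065) = -168.5688
Denominator Σ(x_t−x̄)² = 511.7943
r_2 = -168.5688 / 511.7943 = -0.329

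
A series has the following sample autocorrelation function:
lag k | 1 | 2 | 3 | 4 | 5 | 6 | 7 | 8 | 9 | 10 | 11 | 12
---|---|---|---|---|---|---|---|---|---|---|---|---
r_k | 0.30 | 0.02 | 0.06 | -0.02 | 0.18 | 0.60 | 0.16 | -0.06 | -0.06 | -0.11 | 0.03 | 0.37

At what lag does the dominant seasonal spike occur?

The largest autocorrelation is r_6 = 0.60, with a weaker echo at lag 12 (0.37); the remaining lags stay at or below 0.30. The elevated value at lag 1 (0.30), dropping to 0.02 at lag 2, reflects decaying short-term dependence rather than seasonality.
The dominant spike at lag 6 indicates a seasonal period of 6.

6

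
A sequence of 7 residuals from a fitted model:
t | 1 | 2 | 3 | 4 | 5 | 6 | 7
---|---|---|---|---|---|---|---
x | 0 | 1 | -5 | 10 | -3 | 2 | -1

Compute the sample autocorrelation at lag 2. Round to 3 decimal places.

Mean x̄ = (0 + 1 − 5 + 10 − 3 + 2 − 1)/7 = 0.5714
Deviations from mean: -0.5714, 0.4286, -5.5714, 9.4286, -3.5714, 1.4286, -1.5714
Σ(x_t−x̄)(x_{t+2}−x̄) = (3.1837) + (4.0408) + (19.8980) + (13.4694) + (5.6122) = 46.2041
Denominator Σ(x_t−x̄)² = 137.7143
r_2 = 46.2041 / 137.7143 = 0.336

0.336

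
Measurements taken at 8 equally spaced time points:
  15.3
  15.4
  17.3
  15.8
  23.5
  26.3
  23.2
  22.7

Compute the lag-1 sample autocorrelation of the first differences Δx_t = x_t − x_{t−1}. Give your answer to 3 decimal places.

-0.122

First differences Δx: 0.1, 1.9, -1.5, 7.7, 2.8, -3.1, -0.5
Mean of differences = 1.0571
Numerator Σ(Δx_t−Δx̄)(Δx_{t+1}−Δx̄) = -9.1433
Denominator Σ(Δx_t−Δx̄)² = 75.0371
r_1(Δx) = -9.1433 / 75.0371 = -0.122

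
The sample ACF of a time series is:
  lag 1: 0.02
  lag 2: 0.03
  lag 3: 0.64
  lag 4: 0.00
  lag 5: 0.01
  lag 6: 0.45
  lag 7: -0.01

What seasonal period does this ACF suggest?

The largest autocorrelation is r_3 = 0.64, with a weaker echo at lag 6 (0.45); the remaining lags stay at or below 0.03.
The dominant spike at lag 3 indicates a seasonal period of 3.

3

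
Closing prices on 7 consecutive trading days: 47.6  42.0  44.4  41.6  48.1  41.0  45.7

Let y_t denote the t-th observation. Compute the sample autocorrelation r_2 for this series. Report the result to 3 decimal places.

0.416

Mean ȳ = (47.6 + 42.0 + 44.4 + 41.6 + 48.1 + 41.0 + 45.7)/7 = 44.3429
Deviations from mean: 3.2571, -2.3429, 0.0571, -2.7429, 3.7571, -3.3429, 1.3571
Σ(y_t−ȳ)(y_{t+2}−ȳ) = (0.1861) + (6.4261) + (0.2147) + (9.1690) + (5.0990) = 21.0949
Denominator Σ(y_t−ȳ)² = 50.7571
r_2 = 21.0949 / 50.7571 = 0.416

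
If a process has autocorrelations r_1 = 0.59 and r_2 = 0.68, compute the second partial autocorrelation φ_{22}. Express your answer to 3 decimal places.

φ_{22} = (r_2 − r_1²) / (1 − r_1²)
r_1² = (0.59)² = 0.3481
Numerator = 0.68 − 0.3481 = 0.3319; denominator = 1 − 0.3481 = 0.6519
φ_{22} = 0.3319 / 0.6519 = 0.509

0.509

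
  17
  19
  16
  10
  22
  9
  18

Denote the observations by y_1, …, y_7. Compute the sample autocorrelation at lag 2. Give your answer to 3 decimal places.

0.267

Mean ȳ = (17 + 19 + 16 + 10 + 22 + 9 + 18)/7 = 15.8571
Deviations from mean: 1.1429, 3.1429, 0.1429, -5.8571, 6.1429, -6.8571, 2.1429
Σ(y_t−ȳ)(y_{t+2}−ȳ) = (0.1633) + (-18.4082) + (0.8776) + (40.1633) + (13.1633) = 35.9592
Denominator Σ(y_t−ȳ)² = 134.8571
r_2 = 35.9592 / 134.8571 = 0.267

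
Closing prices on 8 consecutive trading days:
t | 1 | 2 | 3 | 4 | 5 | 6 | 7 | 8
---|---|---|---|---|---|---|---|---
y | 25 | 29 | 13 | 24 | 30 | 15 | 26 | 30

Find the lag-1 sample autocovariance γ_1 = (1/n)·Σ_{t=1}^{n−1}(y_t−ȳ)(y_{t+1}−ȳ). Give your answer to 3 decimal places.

-13.750

Mean ȳ = (25 + 29 + 13 + 24 + 30 + 15 + 26 + 30)/8 = 24.0000
Deviations: 1.0000, 5.0000, -11.0000, 0.0000, 6.0000, -9.0000, 2.0000, 6.0000
Σ_{t=1}^{7}(y_t−ȳ)(y_{t+1}−ȳ) = -110.0000
γ_1 = -110.0000 / 8 = -13.750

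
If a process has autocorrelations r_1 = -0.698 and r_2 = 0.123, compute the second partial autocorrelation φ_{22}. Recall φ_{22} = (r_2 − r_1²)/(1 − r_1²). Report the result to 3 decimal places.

-0.710

φ_{22} = (r_2 − r_1²) / (1 − r_1²)
r_1² = (-0.698)² = 0.487204
Numerator = 0.123 − 0.4872 = -0.3642; denominator = 1 − 0.4872 = 0.5128
φ_{22} = -0.3642 / 0.5128 = -0.710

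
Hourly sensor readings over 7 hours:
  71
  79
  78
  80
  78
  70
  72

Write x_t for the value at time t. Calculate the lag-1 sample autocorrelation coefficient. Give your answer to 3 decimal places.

Mean x̄ = (71 + 79 + 78 + 80 + 78 + 70 + 72)/7 = 75.4286
Deviations from mean: -4.4286, 3.5714, 2.5714, 4.5714, 2.5714, -5.4286, -3.4286
Σ(x_t−x̄)(x_{t+1}−x̄) = (-15.8163) + (9.1837) + (11.7551) + (11.7551) + (-13.9592) + (18.6122) = 21.5306
Denominator Σ(x_t−x̄)² = 107.7143
r_1 = 21.5306 / 107.7143 = 0.200

0.200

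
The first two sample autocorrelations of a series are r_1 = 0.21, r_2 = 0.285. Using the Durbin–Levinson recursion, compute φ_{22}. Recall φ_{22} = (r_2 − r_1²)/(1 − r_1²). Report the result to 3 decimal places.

φ_{22} = (r_2 − r_1²) / (1 − r_1²)
r_1² = (0.21)² = 0.0441
Numerator = 0.285 − 0.0441 = 0.2409; denominator = 1 − 0.0441 = 0.9559
φ_{22} = 0.2409 / 0.9559 = 0.252

0.252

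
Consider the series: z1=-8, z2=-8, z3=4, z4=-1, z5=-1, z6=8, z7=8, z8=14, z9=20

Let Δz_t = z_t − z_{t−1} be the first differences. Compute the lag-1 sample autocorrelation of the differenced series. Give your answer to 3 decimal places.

-0.506

First differences Δz: 0, 12, -5, 0, 9, 0, 6, 6
Mean of differences = 3.5000
Numerator Σ(Δz_t−Δz̄)(Δz_{t+1}−Δz̄) = -113.2500
Denominator Σ(Δz_t−Δz̄)² = 224.0000
r_1(Δz) = -113.2500 / 224.0000 = -0.506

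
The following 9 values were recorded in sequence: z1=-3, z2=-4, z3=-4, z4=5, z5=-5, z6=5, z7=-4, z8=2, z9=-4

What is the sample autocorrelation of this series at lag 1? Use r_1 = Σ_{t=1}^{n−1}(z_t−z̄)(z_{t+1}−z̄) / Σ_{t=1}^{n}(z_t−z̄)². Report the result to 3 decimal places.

-0.636

Mean z̄ = (-3 − 4 − 4 + 5 − 5 + 5 − 4 + 2 − 4)/9 = -1.3333
Numerator Σ_{t=1}^{8}(z_t−z̄)(z_{t+1}−z̄) = -86.4444
Denominator Σ(z_t−z̄)² = 136.0000
r_1 = -86.4444 / 136.0000 = -0.636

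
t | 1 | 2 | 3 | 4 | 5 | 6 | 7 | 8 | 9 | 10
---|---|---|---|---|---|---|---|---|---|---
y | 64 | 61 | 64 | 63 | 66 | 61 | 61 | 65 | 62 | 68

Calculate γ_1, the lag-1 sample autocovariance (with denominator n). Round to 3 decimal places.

-1.675

Mean ȳ = (64 + 61 + 64 + 63 + 66 + 61 + 61 + 65 + 62 + 68)/10 = 63.5000
Σ_{t=1}^{9}(y_t−ȳ)(y_{t+1}−ȳ) = -16.7500
γ_1 = -16.7500 / 10 = -1.675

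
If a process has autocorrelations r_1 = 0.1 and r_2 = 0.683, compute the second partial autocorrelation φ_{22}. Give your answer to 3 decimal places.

φ_{22} = (r_2 − r_1²) / (1 − r_1²)
r_1² = (0.1)² = 0.01
Numerator = 0.683 − 0.0100 = 0.6730; denominator = 1 − 0.0100 = 0.9900
φ_{22} = 0.6730 / 0.9900 = 0.680

0.680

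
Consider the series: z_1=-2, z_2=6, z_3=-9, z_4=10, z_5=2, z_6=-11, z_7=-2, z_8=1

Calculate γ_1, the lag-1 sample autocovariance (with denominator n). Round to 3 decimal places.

-17.611

Mean z̄ = (-2 + 6 − 9 + 10 + 2 − 11 − 2 + 1)/8 = -0.6250
Deviations: -1.3750, 6.6250, -8.3750, 10.6250, 2.6250, -10.3750, -1.3750, 1.6250
Σ_{t=1}^{7}(z_t−z̄)(z_{t+1}−z̄) = -140.8906
γ_1 = -140.8906 / 8 = -17.611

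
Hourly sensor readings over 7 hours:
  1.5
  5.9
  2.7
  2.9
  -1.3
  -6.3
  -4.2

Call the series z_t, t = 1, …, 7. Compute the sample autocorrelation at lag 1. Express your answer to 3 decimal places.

Mean z̄ = (1.5 + 5.9 + 2.7 + 2.9 − 1.3 − 6.3 − 4.2)/7 = 0.1714
Deviations from mean: 1.3286, 5.7286, 2.5286, 2.7286, -1.4714, -6.4714, -4.3714
Σ(z_t−z̄)(z_{t+1}−z̄) = (7.6108) + (14.4851) + (6.8994) + (-4.0149) + (9.5222) + (28.2894) = 62.7920
Denominator Σ(z_t−z̄)² = 111.5743
r_1 = 62.7920 / 111.5743 = 0.563

0.563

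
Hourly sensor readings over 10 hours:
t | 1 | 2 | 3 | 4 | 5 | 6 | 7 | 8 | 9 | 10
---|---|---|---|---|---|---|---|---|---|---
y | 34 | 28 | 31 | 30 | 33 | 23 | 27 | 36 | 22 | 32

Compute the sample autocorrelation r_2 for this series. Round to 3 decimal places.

-0.044

Mean ȳ = (34 + 28 + 31 + 30 + 33 + 23 + 27 + 36 + 22 + 32)/10 = 29.6000
Numerator Σ_{t=1}^{8}(y_t−ȳ)(y_{t+2}−ȳ) = -8.3200
Denominator Σ(y_t−ȳ)² = 190.4000
r_2 = -8.3200 / 190.4000 = -0.044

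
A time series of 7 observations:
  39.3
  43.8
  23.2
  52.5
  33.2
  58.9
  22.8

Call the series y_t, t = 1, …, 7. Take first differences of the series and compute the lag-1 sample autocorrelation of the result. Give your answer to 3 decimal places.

First differences Δy: 4.5, -20.6, 29.3, -19.3, 25.7, -36.1
Mean of differences = -2.7500
Numerator Σ(Δy_t−Δȳ)(Δy_{t+1}−Δȳ) = -2651.5875
Denominator Σ(Δy_t−Δȳ)² = 3593.9150
r_1(Δy) = -2651.5875 / 3593.9150 = -0.738

-0.738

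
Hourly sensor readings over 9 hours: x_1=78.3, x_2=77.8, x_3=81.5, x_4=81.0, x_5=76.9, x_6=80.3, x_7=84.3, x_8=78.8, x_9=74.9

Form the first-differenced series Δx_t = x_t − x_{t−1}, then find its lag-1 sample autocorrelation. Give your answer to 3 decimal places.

-0.022

First differences Δx: -0.5, 3.7, -0.5, -4.1, 3.4, 4.0, -5.5, -3.9
Mean of differences = -0.4250
Numerator Σ(Δx_t−Δx̄)(Δx_{t+1}−Δx̄) = -2.2956
Denominator Σ(Δx_t−Δx̄)² = 102.5750
r_1(Δx) = -2.2956 / 102.5750 = -0.022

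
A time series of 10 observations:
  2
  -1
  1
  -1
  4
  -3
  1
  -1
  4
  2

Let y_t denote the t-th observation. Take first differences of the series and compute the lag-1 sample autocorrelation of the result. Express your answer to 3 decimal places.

-0.793

First differences Δy: -3, 2, -2, 5, -7, 4, -2, 5, -2
Mean of differences = 0.0000
Numerator Σ(Δy_t−Δȳ)(Δy_{t+1}−Δȳ) = -111.0000
Denominator Σ(Δy_t−Δȳ)² = 140.0000
r_1(Δy) = -111.0000 / 140.0000 = -0.793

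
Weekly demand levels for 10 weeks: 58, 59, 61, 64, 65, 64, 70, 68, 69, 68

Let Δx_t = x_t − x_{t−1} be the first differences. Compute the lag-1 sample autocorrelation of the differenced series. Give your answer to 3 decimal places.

-0.498

First differences Δx: 1, 2, 3, 1, -1, 6, -2, 1, -1
Mean of differences = 1.1111
Numerator Σ(Δx_t−Δx̄)(Δx_{t+1}−Δx̄) = -23.3457
Denominator Σ(Δx_t−Δx̄)² = 46.8889
r_1(Δx) = -23.3457 / 46.8889 = -0.498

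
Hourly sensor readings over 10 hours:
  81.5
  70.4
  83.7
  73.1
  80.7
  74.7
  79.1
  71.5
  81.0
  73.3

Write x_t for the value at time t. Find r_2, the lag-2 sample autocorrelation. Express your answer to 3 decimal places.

0.670

Mean x̄ = (81.5 + 70.4 + 83.7 + 73.1 + 80.7 + 74.7 + 79.1 + 71.5 + 81.0 + 73.3)/10 = 76.9000
Numerator Σ_{t=1}^{8}(x_t−x̄)(x_{t+2}−x̄) = 138.8800
Denominator Σ(x_t−x̄)² = 207.1400
r_2 = 138.8800 / 207.1400 = 0.670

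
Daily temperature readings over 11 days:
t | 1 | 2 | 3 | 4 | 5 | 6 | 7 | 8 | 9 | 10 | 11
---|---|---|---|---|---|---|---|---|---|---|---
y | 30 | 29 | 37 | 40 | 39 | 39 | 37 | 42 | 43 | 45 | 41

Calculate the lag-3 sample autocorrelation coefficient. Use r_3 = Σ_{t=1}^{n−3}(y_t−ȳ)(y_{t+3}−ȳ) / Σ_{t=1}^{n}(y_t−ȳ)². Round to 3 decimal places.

-0.068

Mean ȳ = (30 + 29 + 37 + 40 + 39 + 39 + 37 + 42 + 43 + 45 + 41)/11 = 38.3636
Numerator Σ_{t=1}^{8}(y_t−ȳ)(y_{t+3}−ȳ) = -16.9421
Denominator Σ(y_t−ȳ)² = 250.5455
r_3 = -16.9421 / 250.5455 = -0.068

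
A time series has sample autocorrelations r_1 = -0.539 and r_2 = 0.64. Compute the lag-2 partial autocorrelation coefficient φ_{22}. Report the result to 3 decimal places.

φ_{22} = (r_2 − r_1²) / (1 − r_1²)
r_1² = (-0.539)² = 0.290521
Numerator = 0.64 − 0.2905 = 0.3495; denominator = 1 − 0.2905 = 0.7095
φ_{22} = 0.3495 / 0.7095 = 0.493

0.493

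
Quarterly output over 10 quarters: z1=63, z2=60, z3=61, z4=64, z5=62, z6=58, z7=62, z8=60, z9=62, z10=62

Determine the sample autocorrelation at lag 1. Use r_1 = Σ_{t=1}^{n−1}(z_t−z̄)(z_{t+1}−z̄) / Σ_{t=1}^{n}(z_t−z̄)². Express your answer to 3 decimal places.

Mean z̄ = (63 + 60 + 61 + 64 + 62 + 58 + 62 + 60 + 62 + 62)/10 = 61.4000
Numerator Σ_{t=1}^{9}(z_t−z̄)(z_{t+1}−z̄) = -6.5600
Denominator Σ(z_t−z̄)² = 26.4000
r_1 = -6.5600 / 26.4000 = -0.248

-0.248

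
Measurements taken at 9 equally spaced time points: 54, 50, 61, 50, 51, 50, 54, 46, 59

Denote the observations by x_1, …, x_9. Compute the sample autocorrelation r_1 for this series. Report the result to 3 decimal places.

-0.513

Mean x̄ = (54 + 50 + 61 + 50 + 51 + 50 + 54 + 46 + 59)/9 = 52.7778
Numerator Σ_{t=1}^{8}(x_t−x̄)(x_{t+1}−x̄) = -93.0494
Denominator Σ(x_t−x̄)² = 181.5556
r_1 = -93.0494 / 181.5556 = -0.513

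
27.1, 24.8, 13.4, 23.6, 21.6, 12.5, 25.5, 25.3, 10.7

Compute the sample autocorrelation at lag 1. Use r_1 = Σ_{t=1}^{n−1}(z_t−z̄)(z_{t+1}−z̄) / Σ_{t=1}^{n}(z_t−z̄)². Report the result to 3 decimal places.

Mean z̄ = (27.1 + 24.8 + 13.4 + 23.6 + 21.6 + 12.5 + 25.5 + 25.3 + 10.7)/9 = 20.5000
Numerator Σ_{t=1}^{8}(z_t−z̄)(z_{t+1}−z̄) = -92.5900
Denominator Σ(z_t−z̄)² = 331.3600
r_1 = -92.5900 / 331.3600 = -0.279

-0.279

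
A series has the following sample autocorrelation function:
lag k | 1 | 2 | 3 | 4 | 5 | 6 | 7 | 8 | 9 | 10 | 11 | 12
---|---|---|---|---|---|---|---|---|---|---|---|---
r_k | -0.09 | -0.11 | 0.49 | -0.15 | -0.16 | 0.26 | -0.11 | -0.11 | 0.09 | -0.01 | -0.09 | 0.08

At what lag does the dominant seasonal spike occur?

The largest autocorrelation is r_3 = 0.49, with a weaker echo at lag 6 (0.26); the remaining lags stay at or below 0.09.
The dominant spike at lag 3 indicates a seasonal period of 3.

3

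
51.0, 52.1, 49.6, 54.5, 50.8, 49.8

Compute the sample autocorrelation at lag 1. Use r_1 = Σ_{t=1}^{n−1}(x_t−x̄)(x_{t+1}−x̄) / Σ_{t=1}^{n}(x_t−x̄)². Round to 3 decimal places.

-0.482

Mean x̄ = (51.0 + 52.1 + 49.6 + 54.5 + 50.8 + 49.8)/6 = 51.3000
Σ(x_t−x̄)(x_{t+1}−x̄) = (-0.2400) + (-1.3600) + (-5.4400) + (-1.6000) + (0.7500) = -7.8900
Denominator Σ(x_t−x̄)² = 16.3600
r_1 = -7.8900 / 16.3600 = -0.482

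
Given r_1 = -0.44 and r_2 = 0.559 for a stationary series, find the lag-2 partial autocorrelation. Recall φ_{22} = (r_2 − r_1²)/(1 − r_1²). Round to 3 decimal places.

φ_{22} = (r_2 − r_1²) / (1 − r_1²)
r_1² = (-0.44)² = 0.1936
Numerator = 0.559 − 0.1936 = 0.3654; denominator = 1 − 0.1936 = 0.8064
φ_{22} = 0.3654 / 0.8064 = 0.453

0.453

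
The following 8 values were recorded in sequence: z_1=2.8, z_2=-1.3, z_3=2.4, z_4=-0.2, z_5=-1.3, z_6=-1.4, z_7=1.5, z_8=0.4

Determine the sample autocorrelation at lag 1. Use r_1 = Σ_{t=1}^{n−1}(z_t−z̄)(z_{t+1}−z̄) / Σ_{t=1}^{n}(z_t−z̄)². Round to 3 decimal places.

-0.329

Mean z̄ = (2.8 − 1.3 + 2.4 − 0.2 − 1.3 − 1.4 + 1.5 + 0.4)/8 = 0.3625
Deviations from mean: 2.4375, -1.6625, 2.0375, -0.5625, -1.6625, -1.7625, 1.1375, 0.0375
Σ(z_t−z̄)(z_{t+1}−z̄) = (-4.0523) + (-3.3873) + (-1.1461) + (0.9352) + (2.9302) + (-2.0048) + (0.0427) = -6.6827
Denominator Σ(z_t−z̄)² = 20.3388
r_1 = -6.6827 / 20.3388 = -0.329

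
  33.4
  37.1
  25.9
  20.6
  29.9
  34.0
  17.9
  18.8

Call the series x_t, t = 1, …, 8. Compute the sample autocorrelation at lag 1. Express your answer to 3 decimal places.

0.185

Mean x̄ = (33.4 + 37.1 + 25.9 + 20.6 + 29.9 + 34.0 + 17.9 + 18.8)/8 = 27.2000
Deviations from mean: 6.2000, 9.9000, -1.3000, -6.6000, 2.7000, 6.8000, -9.3000, -8.4000
Σ(x_t−x̄)(x_{t+1}−x̄) = (61.3800) + (-12.8700) + (8.5800) + (-17.8200) + (18.3600) + (-63.2400) + (78.1200) = 72.5100
Denominator Σ(x_t−x̄)² = 392.2800
r_1 = 72.5100 / 392.2800 = 0.185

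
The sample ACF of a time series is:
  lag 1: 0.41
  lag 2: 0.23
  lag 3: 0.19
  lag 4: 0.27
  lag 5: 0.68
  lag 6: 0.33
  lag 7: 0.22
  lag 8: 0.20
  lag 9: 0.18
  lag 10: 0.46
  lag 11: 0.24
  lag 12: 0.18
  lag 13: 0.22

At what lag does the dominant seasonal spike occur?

5

The largest autocorrelation is r_5 = 0.68, with a weaker echo at lag 10 (0.46); the remaining lags stay at or below 0.41. The elevated value at lag 1 (0.41), dropping to 0.23 at lag 2, reflects decaying short-term dependence rather than seasonality.
The dominant spike at lag 5 indicates a seasonal period of 5.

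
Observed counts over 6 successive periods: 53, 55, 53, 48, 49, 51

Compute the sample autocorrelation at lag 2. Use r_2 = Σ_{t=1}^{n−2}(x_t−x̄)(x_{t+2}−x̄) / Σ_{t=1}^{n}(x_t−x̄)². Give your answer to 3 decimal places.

Mean x̄ = (53 + 55 + 53 + 48 + 49 + 51)/6 = 51.5000
Deviations from mean: 1.5000, 3.5000, 1.5000, -3.5000, -2.5000, -0.5000
Σ(x_t−x̄)(x_{t+2}−x̄) = (2.2500) + (-12.2500) + (-3.7500) + (1.7500) = -12.0000
Denominator Σ(x_t−x̄)² = 35.5000
r_2 = -12.0000 / 35.5000 = -0.338

-0.338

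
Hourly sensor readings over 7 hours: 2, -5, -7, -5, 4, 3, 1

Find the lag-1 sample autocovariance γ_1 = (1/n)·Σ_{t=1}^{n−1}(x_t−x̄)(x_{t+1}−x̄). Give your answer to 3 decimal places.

6.286

Mean x̄ = (2 − 5 − 7 − 5 + 4 + 3 + 1)/7 = -1.0000
Deviations: 3.0000, -4.0000, -6.0000, -4.0000, 5.0000, 4.0000, 2.0000
Σ_{t=1}^{6}(x_t−x̄)(x_{t+1}−x̄) = 44.0000
γ_1 = 44.0000 / 7 = 6.286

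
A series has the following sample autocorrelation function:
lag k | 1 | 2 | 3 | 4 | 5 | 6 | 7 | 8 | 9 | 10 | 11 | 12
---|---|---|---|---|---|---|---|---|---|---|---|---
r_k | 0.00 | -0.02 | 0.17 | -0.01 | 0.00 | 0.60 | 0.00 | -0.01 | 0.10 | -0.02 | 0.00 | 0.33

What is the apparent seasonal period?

The largest autocorrelation is r_6 = 0.60, with a weaker echo at lag 12 (0.33); the remaining lags stay at or below 0.17.
The dominant spike at lag 6 indicates a seasonal period of 6.

6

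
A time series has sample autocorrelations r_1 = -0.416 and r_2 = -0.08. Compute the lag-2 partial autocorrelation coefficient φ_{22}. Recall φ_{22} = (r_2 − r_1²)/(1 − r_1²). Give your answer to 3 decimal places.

-0.306

φ_{22} = (r_2 − r_1²) / (1 − r_1²)
r_1² = (-0.416)² = 0.173056
Numerator = -0.08 − 0.1731 = -0.2531; denominator = 1 − 0.1731 = 0.8269
φ_{22} = -0.2531 / 0.8269 = -0.306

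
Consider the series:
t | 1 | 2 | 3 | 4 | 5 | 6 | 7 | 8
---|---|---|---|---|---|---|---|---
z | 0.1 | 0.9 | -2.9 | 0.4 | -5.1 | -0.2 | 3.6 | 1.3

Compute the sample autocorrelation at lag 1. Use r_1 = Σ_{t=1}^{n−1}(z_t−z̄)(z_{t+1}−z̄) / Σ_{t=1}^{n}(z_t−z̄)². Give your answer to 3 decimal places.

-0.032

Mean z̄ = (0.1 + 0.9 − 2.9 + 0.4 − 5.1 − 0.2 + 3.6 + 1.3)/8 = -0.2375
Deviations from mean: 0.3375, 1.1375, -2.6625, 0.6375, -4.8625, 0.0375, 3.8375, 1.5375
Σ(z_t−z̄)(z_{t+1}−z̄) = (0.3839) + (-3.0286) + (-1.6973) + (-3.0998) + (-0.1823) + (0.1439) + (5.9002) = -1.5802
Denominator Σ(z_t−z̄)² = 49.6388
r_1 = -1.5802 / 49.6388 = -0.032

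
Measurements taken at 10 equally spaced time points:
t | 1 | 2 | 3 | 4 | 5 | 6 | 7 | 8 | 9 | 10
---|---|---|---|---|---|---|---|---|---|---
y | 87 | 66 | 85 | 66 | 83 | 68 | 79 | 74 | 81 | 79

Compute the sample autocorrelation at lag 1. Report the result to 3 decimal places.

Mean ȳ = (87 + 66 + 85 + 66 + 83 + 68 + 79 + 74 + 81 + 79)/10 = 76.8000
Numerator Σ_{t=1}^{9}(y_t−ȳ)(y_{t+1}−ȳ) = -436.8400
Denominator Σ(y_t−ȳ)² = 555.6000
r_1 = -436.8400 / 555.6000 = -0.786

-0.786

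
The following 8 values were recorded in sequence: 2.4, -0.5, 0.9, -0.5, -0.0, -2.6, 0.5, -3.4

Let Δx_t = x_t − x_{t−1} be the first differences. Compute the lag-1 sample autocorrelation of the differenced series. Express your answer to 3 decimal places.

First differences Δx: -2.9, 1.4, -1.4, 0.5, -2.6, 3.1, -3.9
Mean of differences = -0.8286
Numerator Σ(Δx_t−Δx̄)(Δx_{t+1}−Δx̄) = -28.0280
Denominator Σ(Δx_t−Δx̄)² = 39.3543
r_1(Δx) = -28.0280 / 39.3543 = -0.712

-0.712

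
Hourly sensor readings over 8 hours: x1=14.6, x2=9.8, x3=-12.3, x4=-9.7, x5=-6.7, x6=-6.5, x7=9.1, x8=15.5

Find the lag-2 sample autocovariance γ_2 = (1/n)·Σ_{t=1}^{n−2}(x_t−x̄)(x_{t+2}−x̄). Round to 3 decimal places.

Mean x̄ = (14.6 + 9.8 − 12.3 − 9.7 − 6.7 − 6.5 + 9.1 + 15.5)/8 = 1.7250
Σ_{t=1}^{6}(x_t−x̄)(x_{t+2}−x̄) = -236.1313
γ_2 = -236.1313 / 8 = -29.516

-29.516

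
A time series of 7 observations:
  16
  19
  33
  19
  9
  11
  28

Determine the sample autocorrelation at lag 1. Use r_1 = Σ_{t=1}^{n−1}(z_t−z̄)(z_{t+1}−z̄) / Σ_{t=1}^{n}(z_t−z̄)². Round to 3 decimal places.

Mean z̄ = (16 + 19 + 33 + 19 + 9 + 11 + 28)/7 = 19.2857
Deviations from mean: -3.2857, -0.2857, 13.7143, -0.2857, -10.2857, -8.2857, 8.7143
Σ(z_t−z̄)(z_{t+1}−z̄) = (0.9388) + (-3.9184) + (-3.9184) + (2.9388) + (85.2245) + (-72.2041) = 9.0612
Denominator Σ(z_t−z̄)² = 449.4286
r_1 = 9.0612 / 449.4286 = 0.020

0.020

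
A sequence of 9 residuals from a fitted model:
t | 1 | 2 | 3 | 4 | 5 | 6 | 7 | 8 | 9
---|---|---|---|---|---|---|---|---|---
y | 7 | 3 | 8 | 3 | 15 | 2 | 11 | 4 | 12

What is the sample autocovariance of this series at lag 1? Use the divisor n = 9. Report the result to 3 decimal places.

-14.043

Mean ȳ = (7 + 3 + 8 + 3 + 15 + 2 + 11 + 4 + 12)/9 = 7.2222
Σ_{t=1}^{8}(y_t−ȳ)(y_{t+1}−ȳ) = -126.3827
γ_1 = -126.3827 / 9 = -14.043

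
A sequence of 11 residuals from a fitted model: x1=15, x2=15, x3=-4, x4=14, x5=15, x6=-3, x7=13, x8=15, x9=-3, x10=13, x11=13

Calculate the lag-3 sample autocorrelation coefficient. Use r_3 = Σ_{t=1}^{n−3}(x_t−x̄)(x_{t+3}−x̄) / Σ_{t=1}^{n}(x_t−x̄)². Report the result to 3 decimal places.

0.681

Mean x̄ = (15 + 15 − 4 + 14 + 15 − 3 + 13 + 15 − 3 + 13 + 13)/11 = 9.3636
Numerator Σ_{t=1}^{8}(x_t−x̄)(x_{t+3}−x̄) = 458.3306
Denominator Σ(x_t−x̄)² = 672.5455
r_3 = 458.3306 / 672.5455 = 0.681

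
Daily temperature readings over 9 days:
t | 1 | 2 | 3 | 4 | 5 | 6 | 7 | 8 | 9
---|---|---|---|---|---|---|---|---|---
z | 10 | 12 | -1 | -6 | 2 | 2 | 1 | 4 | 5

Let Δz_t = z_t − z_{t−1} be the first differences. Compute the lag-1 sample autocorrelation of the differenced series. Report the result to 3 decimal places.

First differences Δz: 2, -13, -5, 8, 0, -1, 3, 1
Mean of differences = -0.6250
Numerator Σ(Δz_t−Δz̄)(Δz_{t+1}−Δz̄) = -6.3906
Denominator Σ(Δz_t−Δz̄)² = 269.8750
r_1(Δz) = -6.3906 / 269.8750 = -0.024

-0.024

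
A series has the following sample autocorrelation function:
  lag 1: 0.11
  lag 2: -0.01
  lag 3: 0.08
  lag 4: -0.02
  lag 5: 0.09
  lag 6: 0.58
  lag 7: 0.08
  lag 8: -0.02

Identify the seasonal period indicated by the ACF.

6

The largest autocorrelation is r_6 = 0.58; the remaining lags stay at or below 0.11.
The dominant spike at lag 6 indicates a seasonal period of 6.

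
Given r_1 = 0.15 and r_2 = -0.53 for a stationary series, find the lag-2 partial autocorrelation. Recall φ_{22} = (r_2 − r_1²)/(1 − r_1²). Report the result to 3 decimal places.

φ_{22} = (r_2 − r_1²) / (1 − r_1²)
r_1² = (0.15)² = 0.0225
Numerator = -0.53 − 0.0225 = -0.5525; denominator = 1 − 0.0225 = 0.9775
φ_{22} = -0.5525 / 0.9775 = -0.565

-0.565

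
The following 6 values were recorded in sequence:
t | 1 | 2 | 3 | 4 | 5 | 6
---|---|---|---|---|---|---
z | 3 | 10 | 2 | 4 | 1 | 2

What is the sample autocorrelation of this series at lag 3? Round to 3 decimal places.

-0.269

Mean z̄ = (3 + 10 + 2 + 4 + 1 + 2)/6 = 3.6667
Deviations from mean: -0.6667, 6.3333, -1.6667, 0.3333, -2.6667, -1.6667
Numerator Σ_{t=1}^{3}(z_t−z̄)(z_{t+3}−z̄) = -14.3333
Denominator Σ(z_t−z̄)² = 53.3333
r_3 = -14.3333 / 53.3333 = -0.269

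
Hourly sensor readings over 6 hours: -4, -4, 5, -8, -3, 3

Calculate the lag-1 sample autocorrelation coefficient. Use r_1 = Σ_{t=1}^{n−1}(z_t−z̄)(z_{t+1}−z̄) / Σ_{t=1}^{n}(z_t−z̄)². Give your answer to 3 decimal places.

Mean z̄ = (-4 − 4 + 5 − 8 − 3 + 3)/6 = -1.8333
Deviations from mean: -2.1667, -2.1667, 6.8333, -6.1667, -1.1667, 4.8333
Numerator Σ_{t=1}^{5}(z_t−z̄)(z_{t+1}−z̄) = -50.6944
Denominator Σ(z_t−z̄)² = 118.8333
r_1 = -50.6944 / 118.8333 = -0.427

-0.427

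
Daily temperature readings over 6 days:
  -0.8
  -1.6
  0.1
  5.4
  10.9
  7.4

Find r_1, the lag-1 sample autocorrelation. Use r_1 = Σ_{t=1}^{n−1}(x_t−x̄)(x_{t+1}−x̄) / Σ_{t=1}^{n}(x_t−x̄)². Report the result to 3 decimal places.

0.584

Mean x̄ = (-0.8 − 1.6 + 0.1 + 5.4 + 10.9 + 7.4)/6 = 3.5667
Numerator Σ_{t=1}^{5}(x_t−x̄)(x_{t+1}−x̄) = 75.6722
Denominator Σ(x_t−x̄)² = 129.6133
r_1 = 75.6722 / 129.6133 = 0.584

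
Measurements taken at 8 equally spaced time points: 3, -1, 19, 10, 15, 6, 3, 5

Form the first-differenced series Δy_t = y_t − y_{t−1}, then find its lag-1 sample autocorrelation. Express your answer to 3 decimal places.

-0.537

First differences Δy: -4, 20, -9, 5, -9, -3, 2
Mean of differences = 0.2857
Numerator Σ(Δy_t−Δȳ)(Δy_{t+1}−Δȳ) = -330.2245
Denominator Σ(Δy_t−Δȳ)² = 615.4286
r_1(Δy) = -330.2245 / 615.4286 = -0.537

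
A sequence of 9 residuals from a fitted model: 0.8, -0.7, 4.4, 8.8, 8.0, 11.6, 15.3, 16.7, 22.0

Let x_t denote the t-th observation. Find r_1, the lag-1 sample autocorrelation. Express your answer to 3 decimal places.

0.631

Mean x̄ = (0.8 − 0.7 + 4.4 + 8.8 + 8.0 + 11.6 + 15.3 + 16.7 + 22.0)/9 = 9.6556
Numerator Σ_{t=1}^{8}(x_t−x̄)(x_{t+1}−x̄) = 286.5191
Denominator Σ(x_t−x̄)² = 454.4022
r_1 = 286.5191 / 454.4022 = 0.631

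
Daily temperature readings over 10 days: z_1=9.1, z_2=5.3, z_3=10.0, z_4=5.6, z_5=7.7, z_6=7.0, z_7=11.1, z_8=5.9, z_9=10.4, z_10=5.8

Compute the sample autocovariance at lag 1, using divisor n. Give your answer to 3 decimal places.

Mean z̄ = (9.1 + 5.3 + 10.0 + 5.6 + 7.7 + 7.0 + 11.1 + 5.9 + 10.4 + 5.8)/10 = 7.7900
Σ_{t=1}^{9}(z_t−z̄)(z_{t+1}−z̄) = -32.3341
γ_1 = -32.3341 / 10 = -3.233

-3.233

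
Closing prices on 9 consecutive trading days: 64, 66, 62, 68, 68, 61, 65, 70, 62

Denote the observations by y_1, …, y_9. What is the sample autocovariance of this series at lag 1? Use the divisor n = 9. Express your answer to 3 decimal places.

Mean ȳ = (64 + 66 + 62 + 68 + 68 + 61 + 65 + 70 + 62)/9 = 65.1111
Σ_{t=1}^{8}(y_t−ȳ)(y_{t+1}−ȳ) = -31.5679
γ_1 = -31.5679 / 9 = -3.508

-3.508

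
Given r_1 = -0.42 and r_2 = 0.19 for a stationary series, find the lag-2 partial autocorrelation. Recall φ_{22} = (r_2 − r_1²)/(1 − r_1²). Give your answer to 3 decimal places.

0.017

φ_{22} = (r_2 − r_1²) / (1 − r_1²)
r_1² = (-0.42)² = 0.1764
Numerator = 0.19 − 0.1764 = 0.0136; denominator = 1 − 0.1764 = 0.8236
φ_{22} = 0.0136 / 0.8236 = 0.017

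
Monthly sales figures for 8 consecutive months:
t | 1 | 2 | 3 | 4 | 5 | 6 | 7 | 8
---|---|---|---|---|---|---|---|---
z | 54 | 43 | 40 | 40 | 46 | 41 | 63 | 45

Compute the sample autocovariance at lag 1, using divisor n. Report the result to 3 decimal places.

-8.844

Mean z̄ = (54 + 43 + 40 + 40 + 46 + 41 + 63 + 45)/8 = 46.5000
Σ_{t=1}^{7}(z_t−z̄)(z_{t+1}−z̄) = -70.7500
γ_1 = -70.7500 / 8 = -8.844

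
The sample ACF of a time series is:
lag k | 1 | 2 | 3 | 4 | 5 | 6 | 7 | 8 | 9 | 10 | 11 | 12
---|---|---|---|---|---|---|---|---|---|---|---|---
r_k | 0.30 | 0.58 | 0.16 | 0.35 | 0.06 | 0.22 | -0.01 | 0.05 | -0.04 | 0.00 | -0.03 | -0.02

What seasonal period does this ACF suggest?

The largest autocorrelation is r_2 = 0.58, with a weaker echo at lag 4 (0.35); the remaining lags stay at or below 0.30.
The dominant spike at lag 2 indicates a seasonal period of 2.

2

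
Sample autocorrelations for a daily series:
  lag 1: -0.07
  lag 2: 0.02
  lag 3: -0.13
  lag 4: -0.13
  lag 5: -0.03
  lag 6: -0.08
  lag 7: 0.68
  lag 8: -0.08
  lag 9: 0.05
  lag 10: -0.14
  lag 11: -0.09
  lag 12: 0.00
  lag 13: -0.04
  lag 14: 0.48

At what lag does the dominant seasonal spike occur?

The largest autocorrelation is r_7 = 0.68, with a weaker echo at lag 14 (0.48); the remaining lags stay at or below 0.05.
The dominant spike at lag 7 indicates a seasonal period of 7.

7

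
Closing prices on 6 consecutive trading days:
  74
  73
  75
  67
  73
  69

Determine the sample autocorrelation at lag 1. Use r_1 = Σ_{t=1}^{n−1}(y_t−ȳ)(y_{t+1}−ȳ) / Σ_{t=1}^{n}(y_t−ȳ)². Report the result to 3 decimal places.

-0.369

Mean ȳ = (74 + 73 + 75 + 67 + 73 + 69)/6 = 71.8333
Σ(y_t−ȳ)(y_{t+1}−ȳ) = (2.5278) + (3.6944) + (-15.3056) + (-5.6389) + (-3.3056) = -18.0278
Denominator Σ(y_t−ȳ)² = 48.8333
r_1 = -18.0278 / 48.8333 = -0.369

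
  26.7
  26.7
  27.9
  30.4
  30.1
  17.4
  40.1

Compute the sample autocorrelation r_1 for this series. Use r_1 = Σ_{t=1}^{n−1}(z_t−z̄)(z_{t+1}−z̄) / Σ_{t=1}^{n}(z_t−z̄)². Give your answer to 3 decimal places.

-0.519

Mean z̄ = (26.7 + 26.7 + 27.9 + 30.4 + 30.1 + 17.4 + 40.1)/7 = 28.4714
Deviations from mean: -1.7714, -1.7714, -0.5714, 1.9286, 1.6286, -11.0714, 11.6286
Numerator Σ_{t=1}^{6}(z_t−z̄)(z_{t+1}−z̄) = -140.5865
Denominator Σ(z_t−z̄)² = 270.7743
r_1 = -140.5865 / 270.7743 = -0.519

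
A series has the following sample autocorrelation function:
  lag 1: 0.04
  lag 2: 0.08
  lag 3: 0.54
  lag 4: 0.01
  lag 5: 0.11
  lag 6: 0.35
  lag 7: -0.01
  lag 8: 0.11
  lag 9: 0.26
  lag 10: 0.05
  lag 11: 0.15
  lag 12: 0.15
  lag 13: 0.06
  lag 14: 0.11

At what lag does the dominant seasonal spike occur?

3

The largest autocorrelation is r_3 = 0.54, with weaker echoes at lags 6 (0.35) and 9 (0.26); the remaining lags stay at or below 0.15.
The dominant spike at lag 3 indicates a seasonal period of 3.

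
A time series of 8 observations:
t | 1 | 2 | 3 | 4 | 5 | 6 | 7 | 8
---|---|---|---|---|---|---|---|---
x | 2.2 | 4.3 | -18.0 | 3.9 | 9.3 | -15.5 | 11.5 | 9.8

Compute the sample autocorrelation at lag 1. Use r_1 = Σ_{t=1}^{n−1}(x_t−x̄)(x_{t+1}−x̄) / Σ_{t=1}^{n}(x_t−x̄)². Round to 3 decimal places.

Mean x̄ = (2.2 + 4.3 − 18.0 + 3.9 + 9.3 − 15.5 + 11.5 + 9.8)/8 = 0.9375
Deviations from mean: 1.2625, 3.3625, -18.9375, 2.9625, 8.3625, -16.4375, 10.5625, 8.8625
Σ(x_t−x̄)(x_{t+1}−x̄) = (4.2452) + (-63.6773) + (-56.1023) + (24.7739) + (-137.4586) + (-173.6211) + (93.6102) = -308.2302
Denominator Σ(x_t−x̄)² = 910.5388
r_1 = -308.2302 / 910.5388 = -0.339

-0.339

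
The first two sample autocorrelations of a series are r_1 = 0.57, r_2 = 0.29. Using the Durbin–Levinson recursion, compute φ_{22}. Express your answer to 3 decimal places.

φ_{22} = (r_2 − r_1²) / (1 − r_1²)
r_1² = (0.57)² = 0.3249
Numerator = 0.29 − 0.3249 = -0.0349; denominator = 1 − 0.3249 = 0.6751
φ_{22} = -0.0349 / 0.6751 = -0.052

-0.052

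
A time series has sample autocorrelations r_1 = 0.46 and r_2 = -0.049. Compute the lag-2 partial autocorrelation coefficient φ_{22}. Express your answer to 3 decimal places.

-0.331

φ_{22} = (r_2 − r_1²) / (1 − r_1²)
r_1² = (0.46)² = 0.2116
Numerator = -0.049 − 0.2116 = -0.2606; denominator = 1 − 0.2116 = 0.7884
φ_{22} = -0.2606 / 0.7884 = -0.331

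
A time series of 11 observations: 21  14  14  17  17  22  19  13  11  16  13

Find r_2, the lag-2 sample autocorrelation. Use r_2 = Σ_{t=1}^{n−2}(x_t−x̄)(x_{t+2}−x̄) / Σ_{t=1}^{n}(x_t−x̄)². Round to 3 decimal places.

-0.188

Mean x̄ = (21 + 14 + 14 + 17 + 17 + 22 + 19 + 13 + 11 + 16 + 13)/11 = 16.0909
Numerator Σ_{t=1}^{9}(x_t−x̄)(x_{t+2}−x̄) = -23.1074
Denominator Σ(x_t−x̄)² = 122.9091
r_2 = -23.1074 / 122.9091 = -0.188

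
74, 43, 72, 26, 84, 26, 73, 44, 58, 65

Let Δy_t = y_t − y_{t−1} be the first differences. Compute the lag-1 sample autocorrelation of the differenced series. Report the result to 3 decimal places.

First differences Δy: -31, 29, -46, 58, -58, 47, -29, 14, 7
Mean of differences = -1.0000
Numerator Σ(Δy_t−Δȳ)(Δy_{t+1}−Δȳ) = -12648.0000
Denominator Σ(Δy_t−Δȳ)² = 13932.0000
r_1(Δy) = -12648.0000 / 13932.0000 = -0.908

-0.908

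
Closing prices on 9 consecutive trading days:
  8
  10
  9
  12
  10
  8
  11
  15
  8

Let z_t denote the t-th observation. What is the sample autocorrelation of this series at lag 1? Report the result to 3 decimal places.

-0.223

Mean z̄ = (8 + 10 + 9 + 12 + 10 + 8 + 11 + 15 + 8)/9 = 10.1111
Numerator Σ_{t=1}^{8}(z_t−z̄)(z_{t+1}−z̄) = -9.5679
Denominator Σ(z_t−z̄)² = 42.8889
r_1 = -9.5679 / 42.8889 = -0.223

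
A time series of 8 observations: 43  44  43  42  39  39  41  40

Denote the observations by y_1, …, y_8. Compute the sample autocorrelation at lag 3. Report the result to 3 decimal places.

Mean ȳ = (43 + 44 + 43 + 42 + 39 + 39 + 41 + 40)/8 = 41.3750
Deviations from mean: 1.6250, 2.6250, 1.6250, 0.6250, -2.3750, -2.3750, -0.3750, -1.3750
Σ(y_t−ȳ)(y_{t+3}−ȳ) = (1.0156) + (-6.2344) + (-3.8594) + (-0.2344) + (3.2656) = -6.0469
Denominator Σ(y_t−ȳ)² = 25.8750
r_3 = -6.0469 / 25.8750 = -0.234

-0.234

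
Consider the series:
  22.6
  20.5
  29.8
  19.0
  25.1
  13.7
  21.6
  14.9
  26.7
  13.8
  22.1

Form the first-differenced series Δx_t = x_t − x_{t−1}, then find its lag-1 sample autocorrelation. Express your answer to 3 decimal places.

First differences Δx: -2.1, 9.3, -10.8, 6.1, -11.4, 7.9, -6.7, 11.8, -12.9, 8.3
Mean of differences = -0.0500
Numerator Σ(Δx_t−Δx̄)(Δx_{t+1}−Δx̄) = -737.0675
Denominator Σ(Δx_t−Δx̄)² = 856.5250
r_1(Δx) = -737.0675 / 856.5250 = -0.861

-0.861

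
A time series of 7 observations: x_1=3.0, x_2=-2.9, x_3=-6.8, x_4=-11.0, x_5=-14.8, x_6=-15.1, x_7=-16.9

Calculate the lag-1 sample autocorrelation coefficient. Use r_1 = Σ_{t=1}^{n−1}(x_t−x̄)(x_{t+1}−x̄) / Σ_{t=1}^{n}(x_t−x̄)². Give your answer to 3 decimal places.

0.545

Mean x̄ = (3.0 − 2.9 − 6.8 − 11.0 − 14.8 − 15.1 − 16.9)/7 = -9.2143
Deviations from mean: 12.2143, 6.3143, 2.4143, -1.7857, -5.5857, -5.8857, -7.6857
Σ(x_t−x̄)(x_{t+1}−x̄) = (77.1245) + (15.2445) + (-4.3112) + (9.9745) + (32.8759) + (45.2359) = 176.1441
Denominator Σ(x_t−x̄)² = 322.9886
r_1 = 176.1441 / 322.9886 = 0.545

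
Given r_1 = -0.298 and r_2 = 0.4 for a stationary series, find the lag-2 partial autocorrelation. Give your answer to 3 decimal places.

0.342

φ_{22} = (r_2 − r_1²) / (1 − r_1²)
r_1² = (-0.298)² = 0.088804
Numerator = 0.4 − 0.0888 = 0.3112; denominator = 1 − 0.0888 = 0.9112
φ_{22} = 0.3112 / 0.9112 = 0.342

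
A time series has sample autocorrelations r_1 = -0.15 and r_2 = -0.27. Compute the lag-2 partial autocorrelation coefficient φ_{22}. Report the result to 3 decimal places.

φ_{22} = (r_2 − r_1²) / (1 − r_1²)
r_1² = (-0.15)² = 0.0225
Numerator = -0.27 − 0.0225 = -0.2925; denominator = 1 − 0.0225 = 0.9775
φ_{22} = -0.2925 / 0.9775 = -0.299

-0.299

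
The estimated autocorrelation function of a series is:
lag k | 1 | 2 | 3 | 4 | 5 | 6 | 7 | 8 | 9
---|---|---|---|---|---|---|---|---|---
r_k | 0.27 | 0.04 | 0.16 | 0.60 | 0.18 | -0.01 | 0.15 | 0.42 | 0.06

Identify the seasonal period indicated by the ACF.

4

The largest autocorrelation is r_4 = 0.60, with a weaker echo at lag 8 (0.42); the remaining lags stay at or below 0.27. The elevated value at lag 1 (0.27), dropping to 0.04 at lag 2, reflects decaying short-term dependence rather than seasonality.
The dominant spike at lag 4 indicates a seasonal period of 4.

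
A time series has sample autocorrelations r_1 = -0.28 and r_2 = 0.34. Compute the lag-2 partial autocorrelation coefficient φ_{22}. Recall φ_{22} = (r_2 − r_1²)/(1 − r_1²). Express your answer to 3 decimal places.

0.284

φ_{22} = (r_2 − r_1²) / (1 − r_1²)
r_1² = (-0.28)² = 0.0784
Numerator = 0.34 − 0.0784 = 0.2616; denominator = 1 − 0.0784 = 0.9216
φ_{22} = 0.2616 / 0.9216 = 0.284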